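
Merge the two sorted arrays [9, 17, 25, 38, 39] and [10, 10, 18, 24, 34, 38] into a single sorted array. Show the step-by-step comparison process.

Merging process:

Compare 9 vs 10: take 9 from left. Merged: [9]
Compare 17 vs 10: take 10 from right. Merged: [9, 10]
Compare 17 vs 10: take 10 from right. Merged: [9, 10, 10]
Compare 17 vs 18: take 17 from left. Merged: [9, 10, 10, 17]
Compare 25 vs 18: take 18 from right. Merged: [9, 10, 10, 17, 18]
Compare 25 vs 24: take 24 from right. Merged: [9, 10, 10, 17, 18, 24]
Compare 25 vs 34: take 25 from left. Merged: [9, 10, 10, 17, 18, 24, 25]
Compare 38 vs 34: take 34 from right. Merged: [9, 10, 10, 17, 18, 24, 25, 34]
Compare 38 vs 38: take 38 from left. Merged: [9, 10, 10, 17, 18, 24, 25, 34, 38]
Compare 39 vs 38: take 38 from right. Merged: [9, 10, 10, 17, 18, 24, 25, 34, 38, 38]
Append remaining from left: [39]. Merged: [9, 10, 10, 17, 18, 24, 25, 34, 38, 38, 39]

Final merged array: [9, 10, 10, 17, 18, 24, 25, 34, 38, 38, 39]
Total comparisons: 10

The merged array is [9, 10, 10, 17, 18, 24, 25, 34, 38, 38, 39], requiring 10 comparisons. The merge step runs in O(n) time where n is the total number of elements.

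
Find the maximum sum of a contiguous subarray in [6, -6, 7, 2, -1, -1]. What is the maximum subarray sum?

Using Kadane's algorithm on [6, -6, 7, 2, -1, -1]:

Scanning through the array:
Position 1 (value -6): max_ending_here = 0, max_so_far = 6
Position 2 (value 7): max_ending_here = 7, max_so_far = 7
Position 3 (value 2): max_ending_here = 9, max_so_far = 9
Position 4 (value -1): max_ending_here = 8, max_so_far = 9
Position 5 (value -1): max_ending_here = 7, max_so_far = 9

Maximum subarray: [6, -6, 7, 2]
Maximum sum: 9

The maximum subarray is [6, -6, 7, 2] with sum 9. This subarray runs from index 0 to index 3.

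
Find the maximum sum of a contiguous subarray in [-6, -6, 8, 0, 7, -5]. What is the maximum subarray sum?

Using Kadane's algorithm on [-6, -6, 8, 0, 7, -5]:

Scanning through the array:
Position 1 (value -6): max_ending_here = -6, max_so_far = -6
Position 2 (value 8): max_ending_here = 8, max_so_far = 8
Position 3 (value 0): max_ending_here = 8, max_so_far = 8
Position 4 (value 7): max_ending_here = 15, max_so_far = 15
Position 5 (value -5): max_ending_here = 10, max_so_far = 15

Maximum subarray: [8, 0, 7]
Maximum sum: 15

The maximum subarray is [8, 0, 7] with sum 15. This subarray runs from index 2 to index 4.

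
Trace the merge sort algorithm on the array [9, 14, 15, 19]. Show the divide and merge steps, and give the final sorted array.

Merge sort trace:

Split: [9, 14, 15, 19] -> [9, 14] and [15, 19]
  Split: [9, 14] -> [9] and [14]
  Merge: [9] + [14] -> [9, 14]
  Split: [15, 19] -> [15] and [19]
  Merge: [15] + [19] -> [15, 19]
Merge: [9, 14] + [15, 19] -> [9, 14, 15, 19]

Final sorted array: [9, 14, 15, 19]

The merge sort proceeds by recursively splitting the array and merging sorted halves.
After all merges, the sorted array is [9, 14, 15, 19].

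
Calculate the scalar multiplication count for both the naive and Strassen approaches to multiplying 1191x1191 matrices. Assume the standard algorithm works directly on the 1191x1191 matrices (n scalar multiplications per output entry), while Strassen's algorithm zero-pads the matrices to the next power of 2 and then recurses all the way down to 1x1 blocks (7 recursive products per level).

Matrix multiplication for 1191x1191 matrices:

Strassen's algorithm requires power-of-2 dimensions. Pad 1191x1191 to 2048x2048 (next power of 2).

Standard algorithm: 1191^3 = 1689410871 multiplications
Strassen's algorithm: 7^(log2(2048)) = 7^11 = 1977326743 multiplications
Difference: 1689410871 - 1977326743 = -287915872 (Strassen uses MORE here due to padding overhead — for small or just-over-power-of-2 n, padding can outweigh the per-level savings)

Standard: 1689410871 multiplications (1191^3). Strassen: 1977326743 multiplications (7^11, after padding to 2048x2048). Strassen reduces 8 recursive multiplications to 7 at each level.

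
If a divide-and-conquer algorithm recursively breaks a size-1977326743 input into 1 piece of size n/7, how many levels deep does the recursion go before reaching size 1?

For divide and conquer with division factor 7:

Problem sizes at each level:
Level 0: 1977326743
Level 1: 282475249
Level 2: 40353607
Level 3: 5764801
Level 4: 823543
Level 5: 117649
Level 6: 16807
Level 7: 2401
Level 8: 343
Level 9: 49
Level 10: 7
Level 11: 1

The root is level 0 and the size-1 base case is level 11 (the tree spans levels 0 through 11, i.e. 12 levels counting the root), so the depth is the number of divisions: log_7(1977326743) = 11

The recursion tree depth is log_7(1977326743) = 11. At each level, the problem size is divided by 7, so it takes 11 divisions to reduce to a base case of size 1. The algorithm makes 1 recursive call at each level.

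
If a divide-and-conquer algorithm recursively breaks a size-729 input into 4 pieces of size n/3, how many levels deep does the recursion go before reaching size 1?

For divide and conquer with division factor 3:

Problem sizes at each level:
Level 0: 729
Level 1: 243
Level 2: 81
Level 3: 27
Level 4: 9
Level 5: 3
Level 6: 1

The root is level 0 and the size-1 base case is level 6 (the tree spans levels 0 through 6, i.e. 7 levels counting the root), so the depth is the number of divisions: log_3(729) = 6

The recursion tree depth is log_3(729) = 6. At each level, the problem size is divided by 3, so it takes 6 divisions to reduce to a base case of size 1. The algorithm makes 4 recursive calls at each level.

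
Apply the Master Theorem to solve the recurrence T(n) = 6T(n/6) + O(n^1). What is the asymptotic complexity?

Master Theorem for T(n) = 6T(n/6) + O(n^1):

a = 6, b = 6, c = 1
log_b(a) = log_6(6) = 1.0000

Case 2: c = 1 = log_6(6) = 1.0000
T(n) = O(n^1 log n) = O(n log n)

For T(n) = 6T(n/6) + O(n^1): log_6(6) = 1.0000. This is Case 2 of the Master Theorem (c = log_b(a), equal work at all levels), giving O(n log n).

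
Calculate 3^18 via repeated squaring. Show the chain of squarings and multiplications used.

Computing 3^18 by squaring (build up from 3^1; each line after the first costs one multiplication):

3^1 = 3
3^2 = (3^1)^2 = 3^2 = 9
3^4 = (3^2)^2 = 9^2 = 81
3^8 = (3^4)^2 = 81^2 = 6561
3^9 = 3 * 3^8 = 3 * 6561 = 19683
3^18 = (3^9)^2 = 19683^2 = 387420489

Result: 387420489
Multiplications needed: 5 (5 lines after 3^1)

3^18 = 387420489. Using exponentiation by squaring, this requires 5 multiplications. The key idea: if the exponent is even, square the half-power; if odd, multiply by the base once.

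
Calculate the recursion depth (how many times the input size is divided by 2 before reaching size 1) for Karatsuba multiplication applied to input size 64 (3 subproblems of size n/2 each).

For divide and conquer with division factor 2:

Problem sizes at each level:
Level 0: 64
Level 1: 32
Level 2: 16
Level 3: 8
Level 4: 4
Level 5: 2
Level 6: 1

The root is level 0 and the size-1 base case is level 6 (the tree spans levels 0 through 6, i.e. 7 levels counting the root), so the depth is the number of divisions: log_2(64) = 6

The recursion tree depth is log_2(64) = 6. At each level, the problem size is divided by 2, so it takes 6 divisions to reduce to a base case of size 1. The algorithm makes 3 recursive calls at each level.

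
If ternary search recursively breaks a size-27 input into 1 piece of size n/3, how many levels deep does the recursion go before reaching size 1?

For divide and conquer with division factor 3:

Problem sizes at each level:
Level 0: 27
Level 1: 9
Level 2: 3
Level 3: 1

The root is level 0 and the size-1 base case is level 3 (the tree spans levels 0 through 3, i.e. 4 levels counting the root), so the depth is the number of divisions: log_3(27) = 3

The recursion tree depth is log_3(27) = 3. At each level, the problem size is divided by 3, so it takes 3 divisions to reduce to a base case of size 1. The algorithm makes 1 recursive call at each level.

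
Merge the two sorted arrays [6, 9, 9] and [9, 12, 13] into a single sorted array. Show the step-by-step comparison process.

Merging process:

Compare 6 vs 9: take 6 from left. Merged: [6]
Compare 9 vs 9: take 9 from left. Merged: [6, 9]
Compare 9 vs 9: take 9 from left. Merged: [6, 9, 9]
Append remaining from right: [9, 12, 13]. Merged: [6, 9, 9, 9, 12, 13]

Final merged array: [6, 9, 9, 9, 12, 13]
Total comparisons: 3

The merged array is [6, 9, 9, 9, 12, 13], requiring 3 comparisons. The merge step runs in O(n) time where n is the total number of elements.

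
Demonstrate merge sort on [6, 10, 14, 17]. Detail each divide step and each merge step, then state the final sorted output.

Merge sort trace:

Split: [6, 10, 14, 17] -> [6, 10] and [14, 17]
  Split: [6, 10] -> [6] and [10]
  Merge: [6] + [10] -> [6, 10]
  Split: [14, 17] -> [14] and [17]
  Merge: [14] + [17] -> [14, 17]
Merge: [6, 10] + [14, 17] -> [6, 10, 14, 17]

Final sorted array: [6, 10, 14, 17]

The merge sort proceeds by recursively splitting the array and merging sorted halves.
After all merges, the sorted array is [6, 10, 14, 17].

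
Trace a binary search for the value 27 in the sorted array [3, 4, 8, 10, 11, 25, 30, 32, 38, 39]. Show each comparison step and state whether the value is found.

Binary search for 27 in [3, 4, 8, 10, 11, 25, 30, 32, 38, 39]:

lo=0, hi=9, mid=4, arr[mid]=11 -> 11 < 27, search right half
lo=5, hi=9, mid=7, arr[mid]=32 -> 32 > 27, search left half
lo=5, hi=6, mid=5, arr[mid]=25 -> 25 < 27, search right half
lo=6, hi=6, mid=6, arr[mid]=30 -> 30 > 27, search left half
lo=6 > hi=5, target 27 not found

Binary search determines that 27 is not in the array after 4 comparisons. The search space was exhausted without finding the target.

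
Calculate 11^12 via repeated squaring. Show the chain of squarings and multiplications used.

Computing 11^12 by squaring (build up from 11^1; each line after the first costs one multiplication):

11^1 = 11
11^2 = (11^1)^2 = 11^2 = 121
11^3 = 11 * 11^2 = 11 * 121 = 1331
11^6 = (11^3)^2 = 1331^2 = 1771561
11^12 = (11^6)^2 = 1771561^2 = 3138428376721

Result: 3138428376721
Multiplications needed: 4 (4 lines after 11^1)

11^12 = 3138428376721. Using exponentiation by squaring, this requires 4 multiplications. The key idea: if the exponent is even, square the half-power; if odd, multiply by the base once.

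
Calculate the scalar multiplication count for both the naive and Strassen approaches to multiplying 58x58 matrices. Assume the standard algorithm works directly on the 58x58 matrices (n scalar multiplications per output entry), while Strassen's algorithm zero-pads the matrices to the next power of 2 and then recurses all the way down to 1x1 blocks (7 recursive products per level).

Matrix multiplication for 58x58 matrices:

Strassen's algorithm requires power-of-2 dimensions. Pad 58x58 to 64x64 (next power of 2).

Standard algorithm: 58^3 = 195112 multiplications
Strassen's algorithm: 7^(log2(64)) = 7^6 = 117649 multiplications
Savings: 195112 - 117649 = 77463 multiplications

Standard: 195112 multiplications (58^3). Strassen: 117649 multiplications (7^6, after padding to 64x64). Strassen reduces 8 recursive multiplications to 7 at each level.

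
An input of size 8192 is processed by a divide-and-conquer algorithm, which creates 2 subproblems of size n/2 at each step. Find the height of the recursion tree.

For divide and conquer with division factor 2:

Problem sizes at each level:
Level 0: 8192
Level 1: 4096
Level 2: 2048
Level 3: 1024
Level 4: 512
Level 5: 256
Level 6: 128
Level 7: 64
Level 8: 32
Level 9: 16
Level 10: 8
Level 11: 4
Level 12: 2
Level 13: 1

The root is level 0 and the size-1 base case is level 13 (the tree spans levels 0 through 13, i.e. 14 levels counting the root), so the depth is the number of divisions: log_2(8192) = 13

The recursion tree depth is log_2(8192) = 13. At each level, the problem size is divided by 2, so it takes 13 divisions to reduce to a base case of size 1. The algorithm makes 2 recursive calls at each level.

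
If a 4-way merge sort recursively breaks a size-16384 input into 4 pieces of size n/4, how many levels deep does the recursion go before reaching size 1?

For divide and conquer with division factor 4:

Problem sizes at each level:
Level 0: 16384
Level 1: 4096
Level 2: 1024
Level 3: 256
Level 4: 64
Level 5: 16
Level 6: 4
Level 7: 1

The root is level 0 and the size-1 base case is level 7 (the tree spans levels 0 through 7, i.e. 8 levels counting the root), so the depth is the number of divisions: log_4(16384) = 7

The recursion tree depth is log_4(16384) = 7. At each level, the problem size is divided by 4, so it takes 7 divisions to reduce to a base case of size 1. The algorithm makes 4 recursive calls at each level.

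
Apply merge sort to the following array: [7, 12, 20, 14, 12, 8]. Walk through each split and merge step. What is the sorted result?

Merge sort trace:

Split: [7, 12, 20, 14, 12, 8] -> [7, 12, 20] and [14, 12, 8]
  Split: [7, 12, 20] -> [7] and [12, 20]
    Split: [12, 20] -> [12] and [20]
    Merge: [12] + [20] -> [12, 20]
  Merge: [7] + [12, 20] -> [7, 12, 20]
  Split: [14, 12, 8] -> [14] and [12, 8]
    Split: [12, 8] -> [12] and [8]
    Merge: [12] + [8] -> [8, 12]
  Merge: [14] + [8, 12] -> [8, 12, 14]
Merge: [7, 12, 20] + [8, 12, 14] -> [7, 8, 12, 12, 14, 20]

Final sorted array: [7, 8, 12, 12, 14, 20]

The merge sort proceeds by recursively splitting the array and merging sorted halves.
After all merges, the sorted array is [7, 8, 12, 12, 14, 20].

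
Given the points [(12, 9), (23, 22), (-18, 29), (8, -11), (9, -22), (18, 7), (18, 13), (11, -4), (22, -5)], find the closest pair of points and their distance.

Computing all pairwise distances among 9 points:

d((12, 9), (23, 22)) = 17.0294
d((12, 9), (-18, 29)) = 36.0555
d((12, 9), (8, -11)) = 20.3961
d((12, 9), (9, -22)) = 31.1448
d((12, 9), (18, 7)) = 6.3246
d((12, 9), (18, 13)) = 7.2111
d((12, 9), (11, -4)) = 13.0384
d((12, 9), (22, -5)) = 17.2047
d((23, 22), (-18, 29)) = 41.5933
d((23, 22), (8, -11)) = 36.2491
d((23, 22), (9, -22)) = 46.1736
d((23, 22), (18, 7)) = 15.8114
d((23, 22), (18, 13)) = 10.2956
d((23, 22), (11, -4)) = 28.6356
d((23, 22), (22, -5)) = 27.0185
d((-18, 29), (8, -11)) = 47.7074
d((-18, 29), (9, -22)) = 57.7062
d((-18, 29), (18, 7)) = 42.19
d((-18, 29), (18, 13)) = 39.3954
d((-18, 29), (11, -4)) = 43.9318
d((-18, 29), (22, -5)) = 52.4976
d((8, -11), (9, -22)) = 11.0454
d((8, -11), (18, 7)) = 20.5913
d((8, -11), (18, 13)) = 26.0
d((8, -11), (11, -4)) = 7.6158
d((8, -11), (22, -5)) = 15.2315
d((9, -22), (18, 7)) = 30.3645
d((9, -22), (18, 13)) = 36.1386
d((9, -22), (11, -4)) = 18.1108
d((9, -22), (22, -5)) = 21.4009
d((18, 7), (18, 13)) = 6.0 <-- minimum
d((18, 7), (11, -4)) = 13.0384
d((18, 7), (22, -5)) = 12.6491
d((18, 13), (11, -4)) = 18.3848
d((18, 13), (22, -5)) = 18.4391
d((11, -4), (22, -5)) = 11.0454

Closest pair: (18, 7) and (18, 13) with distance 6.0

The closest pair is (18, 7) and (18, 13) with Euclidean distance 6.0. For 9 points, brute-force pairwise comparison is shown above. For large n, the divide-and-conquer algorithm (sort by x, recurse on halves, check the dividing strip) achieves O(n log n).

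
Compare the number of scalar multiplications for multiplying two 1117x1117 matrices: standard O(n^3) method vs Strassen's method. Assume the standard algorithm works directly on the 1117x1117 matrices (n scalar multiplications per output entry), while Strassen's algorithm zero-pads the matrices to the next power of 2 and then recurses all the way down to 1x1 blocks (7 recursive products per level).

Matrix multiplication for 1117x1117 matrices:

Strassen's algorithm requires power-of-2 dimensions. Pad 1117x1117 to 2048x2048 (next power of 2).

Standard algorithm: 1117^3 = 1393668613 multiplications
Strassen's algorithm: 7^(log2(2048)) = 7^11 = 1977326743 multiplications
Difference: 1393668613 - 1977326743 = -583658130 (Strassen uses MORE here due to padding overhead — for small or just-over-power-of-2 n, padding can outweigh the per-level savings)

Standard: 1393668613 multiplications (1117^3). Strassen: 1977326743 multiplications (7^11, after padding to 2048x2048). Strassen reduces 8 recursive multiplications to 7 at each level.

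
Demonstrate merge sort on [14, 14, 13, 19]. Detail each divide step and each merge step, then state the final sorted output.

Merge sort trace:

Split: [14, 14, 13, 19] -> [14, 14] and [13, 19]
  Split: [14, 14] -> [14] and [14]
  Merge: [14] + [14] -> [14, 14]
  Split: [13, 19] -> [13] and [19]
  Merge: [13] + [19] -> [13, 19]
Merge: [14, 14] + [13, 19] -> [13, 14, 14, 19]

Final sorted array: [13, 14, 14, 19]

The merge sort proceeds by recursively splitting the array and merging sorted halves.
After all merges, the sorted array is [13, 14, 14, 19].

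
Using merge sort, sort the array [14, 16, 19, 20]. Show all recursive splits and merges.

Merge sort trace:

Split: [14, 16, 19, 20] -> [14, 16] and [19, 20]
  Split: [14, 16] -> [14] and [16]
  Merge: [14] + [16] -> [14, 16]
  Split: [19, 20] -> [19] and [20]
  Merge: [19] + [20] -> [19, 20]
Merge: [14, 16] + [19, 20] -> [14, 16, 19, 20]

Final sorted array: [14, 16, 19, 20]

The merge sort proceeds by recursively splitting the array and merging sorted halves.
After all merges, the sorted array is [14, 16, 19, 20].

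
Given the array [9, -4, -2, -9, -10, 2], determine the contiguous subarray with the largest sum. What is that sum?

Using Kadane's algorithm on [9, -4, -2, -9, -10, 2]:

Scanning through the array:
Position 1 (value -4): max_ending_here = 5, max_so_far = 9
Position 2 (value -2): max_ending_here = 3, max_so_far = 9
Position 3 (value -9): max_ending_here = -6, max_so_far = 9
Position 4 (value -10): max_ending_here = -10, max_so_far = 9
Position 5 (value 2): max_ending_here = 2, max_so_far = 9

Maximum subarray: [9]
Maximum sum: 9

The maximum subarray is [9] with sum 9. This subarray runs from index 0 to index 0.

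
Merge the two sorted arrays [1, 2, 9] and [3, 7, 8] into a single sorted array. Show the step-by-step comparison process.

Merging process:

Compare 1 vs 3: take 1 from left. Merged: [1]
Compare 2 vs 3: take 2 from left. Merged: [1, 2]
Compare 9 vs 3: take 3 from right. Merged: [1, 2, 3]
Compare 9 vs 7: take 7 from right. Merged: [1, 2, 3, 7]
Compare 9 vs 8: take 8 from right. Merged: [1, 2, 3, 7, 8]
Append remaining from left: [9]. Merged: [1, 2, 3, 7, 8, 9]

Final merged array: [1, 2, 3, 7, 8, 9]
Total comparisons: 5

The merged array is [1, 2, 3, 7, 8, 9], requiring 5 comparisons. The merge step runs in O(n) time where n is the total number of elements.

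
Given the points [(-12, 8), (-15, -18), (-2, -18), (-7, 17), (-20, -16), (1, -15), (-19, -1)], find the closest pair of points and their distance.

Computing all pairwise distances among 7 points:

d((-12, 8), (-15, -18)) = 26.1725
d((-12, 8), (-2, -18)) = 27.8568
d((-12, 8), (-7, 17)) = 10.2956
d((-12, 8), (-20, -16)) = 25.2982
d((-12, 8), (1, -15)) = 26.4197
d((-12, 8), (-19, -1)) = 11.4018
d((-15, -18), (-2, -18)) = 13.0
d((-15, -18), (-7, 17)) = 35.9026
d((-15, -18), (-20, -16)) = 5.3852
d((-15, -18), (1, -15)) = 16.2788
d((-15, -18), (-19, -1)) = 17.4642
d((-2, -18), (-7, 17)) = 35.3553
d((-2, -18), (-20, -16)) = 18.1108
d((-2, -18), (1, -15)) = 4.2426 <-- minimum
d((-2, -18), (-19, -1)) = 24.0416
d((-7, 17), (-20, -16)) = 35.4683
d((-7, 17), (1, -15)) = 32.9848
d((-7, 17), (-19, -1)) = 21.6333
d((-20, -16), (1, -15)) = 21.0238
d((-20, -16), (-19, -1)) = 15.0333
d((1, -15), (-19, -1)) = 24.4131

Closest pair: (-2, -18) and (1, -15) with distance 4.2426

The closest pair is (-2, -18) and (1, -15) with Euclidean distance 4.2426. For 7 points, brute-force pairwise comparison is shown above. For large n, the divide-and-conquer algorithm (sort by x, recurse on halves, check the dividing strip) achieves O(n log n).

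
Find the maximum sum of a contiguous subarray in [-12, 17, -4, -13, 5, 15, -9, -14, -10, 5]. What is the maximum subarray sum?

Using Kadane's algorithm on [-12, 17, -4, -13, 5, 15, -9, -14, -10, 5]:

Scanning through the array:
Position 1 (value 17): max_ending_here = 17, max_so_far = 17
Position 2 (value -4): max_ending_here = 13, max_so_far = 17
Position 3 (value -13): max_ending_here = 0, max_so_far = 17
Position 4 (value 5): max_ending_here = 5, max_so_far = 17
Position 5 (value 15): max_ending_here = 20, max_so_far = 20
Position 6 (value -9): max_ending_here = 11, max_so_far = 20
Position 7 (value -14): max_ending_here = -3, max_so_far = 20
Position 8 (value -10): max_ending_here = -10, max_so_far = 20
Position 9 (value 5): max_ending_here = 5, max_so_far = 20

Maximum subarray: [17, -4, -13, 5, 15]
Maximum sum: 20

The maximum subarray is [17, -4, -13, 5, 15] with sum 20. This subarray runs from index 1 to index 5.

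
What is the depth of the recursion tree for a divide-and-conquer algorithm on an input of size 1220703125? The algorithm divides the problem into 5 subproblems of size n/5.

For divide and conquer with division factor 5:

Problem sizes at each level:
Level 0: 1220703125
Level 1: 244140625
Level 2: 48828125
Level 3: 9765625
Level 4: 1953125
Level 5: 390625
Level 6: 78125
Level 7: 15625
Level 8: 3125
Level 9: 625
Level 10: 125
Level 11: 25
Level 12: 5
Level 13: 1

The root is level 0 and the size-1 base case is level 13 (the tree spans levels 0 through 13, i.e. 14 levels counting the root), so the depth is the number of divisions: log_5(1220703125) = 13

The recursion tree depth is log_5(1220703125) = 13. At each level, the problem size is divided by 5, so it takes 13 divisions to reduce to a base case of size 1. The algorithm makes 5 recursive calls at each level.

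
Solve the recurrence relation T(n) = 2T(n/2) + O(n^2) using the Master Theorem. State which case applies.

Master Theorem for T(n) = 2T(n/2) + O(n^2):

a = 2, b = 2, c = 2
log_b(a) = log_2(2) = 1.0000

Case 3: c = 2 > log_2(2) = 1.0000
T(n) = O(n^2) = O(n^2)

For T(n) = 2T(n/2) + O(n^2): log_2(2) = 1.0000. This is Case 3 of the Master Theorem (c > log_b(a), work dominated by root), giving O(n^2).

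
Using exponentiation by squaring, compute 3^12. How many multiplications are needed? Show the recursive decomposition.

Computing 3^12 by squaring (build up from 3^1; each line after the first costs one multiplication):

3^1 = 3
3^2 = (3^1)^2 = 3^2 = 9
3^3 = 3 * 3^2 = 3 * 9 = 27
3^6 = (3^3)^2 = 27^2 = 729
3^12 = (3^6)^2 = 729^2 = 531441

Result: 531441
Multiplications needed: 4 (4 lines after 3^1)

3^12 = 531441. Using exponentiation by squaring, this requires 4 multiplications. The key idea: if the exponent is even, square the half-power; if odd, multiply by the base once.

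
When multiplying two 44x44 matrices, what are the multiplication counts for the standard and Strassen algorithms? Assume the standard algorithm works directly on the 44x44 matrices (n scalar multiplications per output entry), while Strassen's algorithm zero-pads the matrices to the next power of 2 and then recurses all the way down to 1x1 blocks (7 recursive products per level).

Matrix multiplication for 44x44 matrices:

Strassen's algorithm requires power-of-2 dimensions. Pad 44x44 to 64x64 (next power of 2).

Standard algorithm: 44^3 = 85184 multiplications
Strassen's algorithm: 7^(log2(64)) = 7^6 = 117649 multiplications
Difference: 85184 - 117649 = -32465 (Strassen uses MORE here due to padding overhead — for small or just-over-power-of-2 n, padding can outweigh the per-level savings)

Standard: 85184 multiplications (44^3). Strassen: 117649 multiplications (7^6, after padding to 64x64). Strassen reduces 8 recursive multiplications to 7 at each level.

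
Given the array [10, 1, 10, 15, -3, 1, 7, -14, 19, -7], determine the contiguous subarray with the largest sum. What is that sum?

Using Kadane's algorithm on [10, 1, 10, 15, -3, 1, 7, -14, 19, -7]:

Scanning through the array:
Position 1 (value 1): max_ending_here = 11, max_so_far = 11
Position 2 (value 10): max_ending_here = 21, max_so_far = 21
Position 3 (value 15): max_ending_here = 36, max_so_far = 36
Position 4 (value -3): max_ending_here = 33, max_so_far = 36
Position 5 (value 1): max_ending_here = 34, max_so_far = 36
Position 6 (value 7): max_ending_here = 41, max_so_far = 41
Position 7 (value -14): max_ending_here = 27, max_so_far = 41
Position 8 (value 19): max_ending_here = 46, max_so_far = 46
Position 9 (value -7): max_ending_here = 39, max_so_far = 46

Maximum subarray: [10, 1, 10, 15, -3, 1, 7, -14, 19]
Maximum sum: 46

The maximum subarray is [10, 1, 10, 15, -3, 1, 7, -14, 19] with sum 46. This subarray runs from index 0 to index 8.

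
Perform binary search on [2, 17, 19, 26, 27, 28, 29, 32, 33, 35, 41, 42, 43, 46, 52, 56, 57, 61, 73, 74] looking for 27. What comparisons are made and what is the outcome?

Binary search for 27 in [2, 17, 19, 26, 27, 28, 29, 32, 33, 35, 41, 42, 43, 46, 52, 56, 57, 61, 73, 74]:

lo=0, hi=19, mid=9, arr[mid]=35 -> 35 > 27, search left half
lo=0, hi=8, mid=4, arr[mid]=27 -> Found target at index 4!

Binary search finds 27 at index 4 after 2 comparisons. The search repeatedly halves the search space by comparing with the middle element.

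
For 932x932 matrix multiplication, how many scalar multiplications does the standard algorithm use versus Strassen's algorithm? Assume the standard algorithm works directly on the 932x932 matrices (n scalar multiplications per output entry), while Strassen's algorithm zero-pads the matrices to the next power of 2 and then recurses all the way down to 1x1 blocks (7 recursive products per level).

Matrix multiplication for 932x932 matrices:

Strassen's algorithm requires power-of-2 dimensions. Pad 932x932 to 1024x1024 (next power of 2).

Standard algorithm: 932^3 = 809557568 multiplications
Strassen's algorithm: 7^(log2(1024)) = 7^10 = 282475249 multiplications
Savings: 809557568 - 282475249 = 527082319 multiplications

Standard: 809557568 multiplications (932^3). Strassen: 282475249 multiplications (7^10, after padding to 1024x1024). Strassen reduces 8 recursive multiplications to 7 at each level.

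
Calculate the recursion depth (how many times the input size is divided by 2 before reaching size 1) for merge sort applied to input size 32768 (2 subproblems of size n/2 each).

For divide and conquer with division factor 2:

Problem sizes at each level:
Level 0: 32768
Level 1: 16384
Level 2: 8192
Level 3: 4096
Level 4: 2048
Level 5: 1024
Level 6: 512
Level 7: 256
Level 8: 128
Level 9: 64
Level 10: 32
Level 11: 16
Level 12: 8
Level 13: 4
Level 14: 2
Level 15: 1

The root is level 0 and the size-1 base case is level 15 (the tree spans levels 0 through 15, i.e. 16 levels counting the root), so the depth is the number of divisions: log_2(32768) = 15

The recursion tree depth is log_2(32768) = 15. At each level, the problem size is divided by 2, so it takes 15 divisions to reduce to a base case of size 1. The algorithm makes 2 recursive calls at each level.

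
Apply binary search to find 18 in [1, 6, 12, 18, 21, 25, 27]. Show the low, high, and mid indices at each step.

Binary search for 18 in [1, 6, 12, 18, 21, 25, 27]:

lo=0, hi=6, mid=3, arr[mid]=18 -> Found target at index 3!

Binary search finds 18 at index 3 after 1 comparisons. The search repeatedly halves the search space by comparing with the middle element.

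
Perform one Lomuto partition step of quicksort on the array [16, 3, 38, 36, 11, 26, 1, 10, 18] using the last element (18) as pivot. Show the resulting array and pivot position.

Lomuto partition with pivot = 18:

Initial array: [16, 3, 38, 36, 11, 26, 1, 10, 18]

arr[0]=16 <= 18: swap with position 0, array becomes [16, 3, 38, 36, 11, 26, 1, 10, 18]
arr[1]=3 <= 18: swap with position 1, array becomes [16, 3, 38, 36, 11, 26, 1, 10, 18]
arr[2]=38 > 18: no swap
arr[3]=36 > 18: no swap
arr[4]=11 <= 18: swap with position 2, array becomes [16, 3, 11, 36, 38, 26, 1, 10, 18]
arr[5]=26 > 18: no swap
arr[6]=1 <= 18: swap with position 3, array becomes [16, 3, 11, 1, 38, 26, 36, 10, 18]
arr[7]=10 <= 18: swap with position 4, array becomes [16, 3, 11, 1, 10, 26, 36, 38, 18]

Place pivot at position 5: [16, 3, 11, 1, 10, 18, 36, 38, 26]
Pivot position: 5

After partitioning with pivot 18, the array becomes [16, 3, 11, 1, 10, 18, 36, 38, 26]. The pivot is placed at index 5. All elements to the left of the pivot are <= 18, and all elements to the right are > 18.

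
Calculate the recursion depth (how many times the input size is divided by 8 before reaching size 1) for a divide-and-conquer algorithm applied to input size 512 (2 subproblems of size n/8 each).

For divide and conquer with division factor 8:

Problem sizes at each level:
Level 0: 512
Level 1: 64
Level 2: 8
Level 3: 1

The root is level 0 and the size-1 base case is level 3 (the tree spans levels 0 through 3, i.e. 4 levels counting the root), so the depth is the number of divisions: log_8(512) = 3

The recursion tree depth is log_8(512) = 3. At each level, the problem size is divided by 8, so it takes 3 divisions to reduce to a base case of size 1. The algorithm makes 2 recursive calls at each level.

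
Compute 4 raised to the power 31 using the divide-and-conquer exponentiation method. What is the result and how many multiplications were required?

Computing 4^31 by squaring (build up from 4^1; each line after the first costs one multiplication):

4^1 = 4
4^2 = (4^1)^2 = 4^2 = 16
4^3 = 4 * 4^2 = 4 * 16 = 64
4^6 = (4^3)^2 = 64^2 = 4096
4^7 = 4 * 4^6 = 4 * 4096 = 16384
4^14 = (4^7)^2 = 16384^2 = 268435456
4^15 = 4 * 4^14 = 4 * 268435456 = 1073741824
4^30 = (4^15)^2 = 1073741824^2 = 1152921504606846976
4^31 = 4 * 4^30 = 4 * 1152921504606846976 = 4611686018427387904

Result: 4611686018427387904
Multiplications needed: 8 (8 lines after 4^1)

4^31 = 4611686018427387904. Using exponentiation by squaring, this requires 8 multiplications. The key idea: if the exponent is even, square the half-power; if odd, multiply by the base once.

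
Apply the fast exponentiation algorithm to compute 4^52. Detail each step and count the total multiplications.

Computing 4^52 by squaring (build up from 4^1; each line after the first costs one multiplication):

4^1 = 4
4^2 = (4^1)^2 = 4^2 = 16
4^3 = 4 * 4^2 = 4 * 16 = 64
4^6 = (4^3)^2 = 64^2 = 4096
4^12 = (4^6)^2 = 4096^2 = 16777216
4^13 = 4 * 4^12 = 4 * 16777216 = 67108864
4^26 = (4^13)^2 = 67108864^2 = 4503599627370496
4^52 = (4^26)^2 = 4503599627370496^2 = 20282409603651670423947251286016

Result: 20282409603651670423947251286016
Multiplications needed: 7 (7 lines after 4^1)

4^52 = 20282409603651670423947251286016. Using exponentiation by squaring, this requires 7 multiplications. The key idea: if the exponent is even, square the half-power; if odd, multiply by the base once.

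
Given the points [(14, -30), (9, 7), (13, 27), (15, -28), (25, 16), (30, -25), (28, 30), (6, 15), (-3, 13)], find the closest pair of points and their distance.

Computing all pairwise distances among 9 points:

d((14, -30), (9, 7)) = 37.3363
d((14, -30), (13, 27)) = 57.0088
d((14, -30), (15, -28)) = 2.2361 <-- minimum
d((14, -30), (25, 16)) = 47.2969
d((14, -30), (30, -25)) = 16.7631
d((14, -30), (28, 30)) = 61.6117
d((14, -30), (6, 15)) = 45.7056
d((14, -30), (-3, 13)) = 46.2385
d((9, 7), (13, 27)) = 20.3961
d((9, 7), (15, -28)) = 35.5106
d((9, 7), (25, 16)) = 18.3576
d((9, 7), (30, -25)) = 38.2753
d((9, 7), (28, 30)) = 29.8329
d((9, 7), (6, 15)) = 8.544
d((9, 7), (-3, 13)) = 13.4164
d((13, 27), (15, -28)) = 55.0364
d((13, 27), (25, 16)) = 16.2788
d((13, 27), (30, -25)) = 54.7083
d((13, 27), (28, 30)) = 15.2971
d((13, 27), (6, 15)) = 13.8924
d((13, 27), (-3, 13)) = 21.2603
d((15, -28), (25, 16)) = 45.1221
d((15, -28), (30, -25)) = 15.2971
d((15, -28), (28, 30)) = 59.439
d((15, -28), (6, 15)) = 43.9318
d((15, -28), (-3, 13)) = 44.7772
d((25, 16), (30, -25)) = 41.3038
d((25, 16), (28, 30)) = 14.3178
d((25, 16), (6, 15)) = 19.0263
d((25, 16), (-3, 13)) = 28.1603
d((30, -25), (28, 30)) = 55.0364
d((30, -25), (6, 15)) = 46.6476
d((30, -25), (-3, 13)) = 50.3289
d((28, 30), (6, 15)) = 26.6271
d((28, 30), (-3, 13)) = 35.3553
d((6, 15), (-3, 13)) = 9.2195

Closest pair: (14, -30) and (15, -28) with distance 2.2361

The closest pair is (14, -30) and (15, -28) with Euclidean distance 2.2361. For 9 points, brute-force pairwise comparison is shown above. For large n, the divide-and-conquer algorithm (sort by x, recurse on halves, check the dividing strip) achieves O(n log n).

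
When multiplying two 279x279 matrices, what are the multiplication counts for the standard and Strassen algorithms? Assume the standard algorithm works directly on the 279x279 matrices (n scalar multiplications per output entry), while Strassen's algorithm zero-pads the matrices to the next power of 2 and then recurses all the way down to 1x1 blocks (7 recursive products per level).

Matrix multiplication for 279x279 matrices:

Strassen's algorithm requires power-of-2 dimensions. Pad 279x279 to 512x512 (next power of 2).

Standard algorithm: 279^3 = 21717639 multiplications
Strassen's algorithm: 7^(log2(512)) = 7^9 = 40353607 multiplications
Difference: 21717639 - 40353607 = -18635968 (Strassen uses MORE here due to padding overhead — for small or just-over-power-of-2 n, padding can outweigh the per-level savings)

Standard: 21717639 multiplications (279^3). Strassen: 40353607 multiplications (7^9, after padding to 512x512). Strassen reduces 8 recursive multiplications to 7 at each level.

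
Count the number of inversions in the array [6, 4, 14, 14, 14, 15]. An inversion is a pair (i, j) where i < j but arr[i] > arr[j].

Finding inversions in [6, 4, 14, 14, 14, 15]:

(0, 1): arr[0]=6 > arr[1]=4

Total inversions: 1

The array has 1 inversion(s): (0,1). Each pair (i,j) satisfies i < j and arr[i] > arr[j].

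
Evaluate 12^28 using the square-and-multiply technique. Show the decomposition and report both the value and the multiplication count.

Computing 12^28 by squaring (build up from 12^1; each line after the first costs one multiplication):

12^1 = 12
12^2 = (12^1)^2 = 12^2 = 144
12^3 = 12 * 12^2 = 12 * 144 = 1728
12^6 = (12^3)^2 = 1728^2 = 2985984
12^7 = 12 * 12^6 = 12 * 2985984 = 35831808
12^14 = (12^7)^2 = 35831808^2 = 1283918464548864
12^28 = (12^14)^2 = 1283918464548864^2 = 1648446623609512543951043690496

Result: 1648446623609512543951043690496
Multiplications needed: 6 (6 lines after 12^1)

12^28 = 1648446623609512543951043690496. Using exponentiation by squaring, this requires 6 multiplications. The key idea: if the exponent is even, square the half-power; if odd, multiply by the base once.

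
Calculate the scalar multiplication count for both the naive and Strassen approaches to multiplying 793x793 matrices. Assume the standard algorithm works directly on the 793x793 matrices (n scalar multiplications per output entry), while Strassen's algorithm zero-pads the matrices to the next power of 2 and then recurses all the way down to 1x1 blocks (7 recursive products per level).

Matrix multiplication for 793x793 matrices:

Strassen's algorithm requires power-of-2 dimensions. Pad 793x793 to 1024x1024 (next power of 2).

Standard algorithm: 793^3 = 498677257 multiplications
Strassen's algorithm: 7^(log2(1024)) = 7^10 = 282475249 multiplications
Savings: 498677257 - 282475249 = 216202008 multiplications

Standard: 498677257 multiplications (793^3). Strassen: 282475249 multiplications (7^10, after padding to 1024x1024). Strassen reduces 8 recursive multiplications to 7 at each level.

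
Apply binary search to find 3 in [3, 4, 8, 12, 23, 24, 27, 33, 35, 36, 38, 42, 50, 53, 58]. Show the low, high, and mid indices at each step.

Binary search for 3 in [3, 4, 8, 12, 23, 24, 27, 33, 35, 36, 38, 42, 50, 53, 58]:

lo=0, hi=14, mid=7, arr[mid]=33 -> 33 > 3, search left half
lo=0, hi=6, mid=3, arr[mid]=12 -> 12 > 3, search left half
lo=0, hi=2, mid=1, arr[mid]=4 -> 4 > 3, search left half
lo=0, hi=0, mid=0, arr[mid]=3 -> Found target at index 0!

Binary search finds 3 at index 0 after 4 comparisons. The search repeatedly halves the search space by comparing with the middle element.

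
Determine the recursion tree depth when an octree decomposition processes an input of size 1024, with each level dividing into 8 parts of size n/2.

For divide and conquer with division factor 2:

Problem sizes at each level:
Level 0: 1024
Level 1: 512
Level 2: 256
Level 3: 128
Level 4: 64
Level 5: 32
Level 6: 16
Level 7: 8
Level 8: 4
Level 9: 2
Level 10: 1

The root is level 0 and the size-1 base case is level 10 (the tree spans levels 0 through 10, i.e. 11 levels counting the root), so the depth is the number of divisions: log_2(1024) = 10

The recursion tree depth is log_2(1024) = 10. At each level, the problem size is divided by 2, so it takes 10 divisions to reduce to a base case of size 1. The algorithm makes 8 recursive calls at each level.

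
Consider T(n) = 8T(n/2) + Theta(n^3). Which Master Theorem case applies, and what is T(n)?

Master Theorem for T(n) = 8T(n/2) + O(n^3):

a = 8, b = 2, c = 3
log_b(a) = log_2(8) = 3.0000

Case 2: c = 3 = log_2(8) = 3.0000
T(n) = O(n^3 log n) = O(n^3 log n)

For T(n) = 8T(n/2) + O(n^3): log_2(8) = 3.0000. This is Case 2 of the Master Theorem (c = log_b(a), equal work at all levels), giving O(n^3 log n).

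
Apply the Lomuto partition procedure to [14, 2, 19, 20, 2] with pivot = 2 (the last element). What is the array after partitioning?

Lomuto partition with pivot = 2:

Initial array: [14, 2, 19, 20, 2]

arr[0]=14 > 2: no swap
arr[1]=2 <= 2: swap with position 0, array becomes [2, 14, 19, 20, 2]
arr[2]=19 > 2: no swap
arr[3]=20 > 2: no swap

Place pivot at position 1: [2, 2, 19, 20, 14]
Pivot position: 1

After partitioning with pivot 2, the array becomes [2, 2, 19, 20, 14]. The pivot is placed at index 1. All elements to the left of the pivot are <= 2, and all elements to the right are > 2.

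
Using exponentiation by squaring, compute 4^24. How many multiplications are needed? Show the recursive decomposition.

Computing 4^24 by squaring (build up from 4^1; each line after the first costs one multiplication):

4^1 = 4
4^2 = (4^1)^2 = 4^2 = 16
4^3 = 4 * 4^2 = 4 * 16 = 64
4^6 = (4^3)^2 = 64^2 = 4096
4^12 = (4^6)^2 = 4096^2 = 16777216
4^24 = (4^12)^2 = 16777216^2 = 281474976710656

Result: 281474976710656
Multiplications needed: 5 (5 lines after 4^1)

4^24 = 281474976710656. Using exponentiation by squaring, this requires 5 multiplications. The key idea: if the exponent is even, square the half-power; if odd, multiply by the base once.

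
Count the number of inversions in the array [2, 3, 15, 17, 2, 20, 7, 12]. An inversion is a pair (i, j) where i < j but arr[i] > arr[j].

Finding inversions in [2, 3, 15, 17, 2, 20, 7, 12]:

(1, 4): arr[1]=3 > arr[4]=2
(2, 4): arr[2]=15 > arr[4]=2
(2, 6): arr[2]=15 > arr[6]=7
(2, 7): arr[2]=15 > arr[7]=12
(3, 4): arr[3]=17 > arr[4]=2
(3, 6): arr[3]=17 > arr[6]=7
(3, 7): arr[3]=17 > arr[7]=12
(5, 6): arr[5]=20 > arr[6]=7
(5, 7): arr[5]=20 > arr[7]=12

Total inversions: 9

The array has 9 inversion(s): (1,4), (2,4), (2,6), (2,7), (3,4), (3,6), (3,7), (5,6), (5,7). Each pair (i,j) satisfies i < j and arr[i] > arr[j].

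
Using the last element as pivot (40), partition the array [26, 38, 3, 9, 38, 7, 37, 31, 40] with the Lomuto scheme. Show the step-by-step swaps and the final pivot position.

Lomuto partition with pivot = 40:

Initial array: [26, 38, 3, 9, 38, 7, 37, 31, 40]

arr[0]=26 <= 40: swap with position 0, array becomes [26, 38, 3, 9, 38, 7, 37, 31, 40]
arr[1]=38 <= 40: swap with position 1, array becomes [26, 38, 3, 9, 38, 7, 37, 31, 40]
arr[2]=3 <= 40: swap with position 2, array becomes [26, 38, 3, 9, 38, 7, 37, 31, 40]
arr[3]=9 <= 40: swap with position 3, array becomes [26, 38, 3, 9, 38, 7, 37, 31, 40]
arr[4]=38 <= 40: swap with position 4, array becomes [26, 38, 3, 9, 38, 7, 37, 31, 40]
arr[5]=7 <= 40: swap with position 5, array becomes [26, 38, 3, 9, 38, 7, 37, 31, 40]
arr[6]=37 <= 40: swap with position 6, array becomes [26, 38, 3, 9, 38, 7, 37, 31, 40]
arr[7]=31 <= 40: swap with position 7, array becomes [26, 38, 3, 9, 38, 7, 37, 31, 40]

Place pivot at position 8: [26, 38, 3, 9, 38, 7, 37, 31, 40]
Pivot position: 8

After partitioning with pivot 40, the array becomes [26, 38, 3, 9, 38, 7, 37, 31, 40]. The pivot is placed at index 8. All elements to the left of the pivot are <= 40, and all elements to the right are > 40.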